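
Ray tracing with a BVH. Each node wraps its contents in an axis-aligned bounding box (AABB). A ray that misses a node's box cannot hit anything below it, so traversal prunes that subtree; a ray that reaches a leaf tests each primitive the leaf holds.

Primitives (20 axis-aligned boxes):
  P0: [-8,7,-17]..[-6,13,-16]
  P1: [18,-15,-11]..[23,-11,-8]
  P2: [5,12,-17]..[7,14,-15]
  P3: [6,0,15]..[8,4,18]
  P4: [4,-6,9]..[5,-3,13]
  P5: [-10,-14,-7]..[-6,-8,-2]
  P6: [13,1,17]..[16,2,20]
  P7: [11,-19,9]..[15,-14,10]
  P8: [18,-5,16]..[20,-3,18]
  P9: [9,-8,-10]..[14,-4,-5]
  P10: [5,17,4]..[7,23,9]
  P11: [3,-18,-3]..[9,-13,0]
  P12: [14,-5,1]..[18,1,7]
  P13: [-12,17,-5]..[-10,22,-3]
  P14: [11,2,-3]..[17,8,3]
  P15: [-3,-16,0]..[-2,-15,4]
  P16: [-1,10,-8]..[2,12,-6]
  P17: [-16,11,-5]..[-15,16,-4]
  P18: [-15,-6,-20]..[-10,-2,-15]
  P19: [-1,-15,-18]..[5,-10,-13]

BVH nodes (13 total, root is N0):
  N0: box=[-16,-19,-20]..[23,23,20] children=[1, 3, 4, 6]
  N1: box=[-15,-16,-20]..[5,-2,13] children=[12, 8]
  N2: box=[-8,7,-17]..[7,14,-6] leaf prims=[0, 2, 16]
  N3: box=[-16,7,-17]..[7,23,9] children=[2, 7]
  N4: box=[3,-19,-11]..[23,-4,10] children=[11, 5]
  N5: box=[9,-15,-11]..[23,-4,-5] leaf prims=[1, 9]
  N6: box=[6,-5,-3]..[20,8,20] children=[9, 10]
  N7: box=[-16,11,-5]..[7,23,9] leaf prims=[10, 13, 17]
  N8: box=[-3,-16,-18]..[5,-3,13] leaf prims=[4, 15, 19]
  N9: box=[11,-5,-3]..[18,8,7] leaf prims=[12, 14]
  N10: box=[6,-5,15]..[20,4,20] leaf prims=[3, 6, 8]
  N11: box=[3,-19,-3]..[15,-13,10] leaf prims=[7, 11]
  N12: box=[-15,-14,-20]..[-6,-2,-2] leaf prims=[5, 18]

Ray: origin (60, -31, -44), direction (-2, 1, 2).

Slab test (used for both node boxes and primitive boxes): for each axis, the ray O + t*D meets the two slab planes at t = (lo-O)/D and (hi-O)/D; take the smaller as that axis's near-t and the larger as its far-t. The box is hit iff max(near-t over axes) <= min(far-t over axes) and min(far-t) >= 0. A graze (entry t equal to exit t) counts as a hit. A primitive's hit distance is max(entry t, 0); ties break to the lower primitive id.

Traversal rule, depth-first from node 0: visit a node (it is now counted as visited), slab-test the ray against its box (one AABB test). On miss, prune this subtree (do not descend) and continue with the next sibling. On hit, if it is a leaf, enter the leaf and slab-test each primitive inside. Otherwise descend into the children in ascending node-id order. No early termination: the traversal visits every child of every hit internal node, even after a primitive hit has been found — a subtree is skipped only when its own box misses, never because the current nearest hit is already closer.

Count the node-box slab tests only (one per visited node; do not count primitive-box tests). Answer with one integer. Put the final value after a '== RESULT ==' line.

Traverse from the root:
N0 x:[37/2,38] y:[12,54] z:[12,32] -> hit [37/2,32], descend [1, 3, 4, 6]
  N1 x:[55/2,75/2] y:[15,29] z:[12,57/2] -> hit [55/2,57/2], descend [8, 12]
    N8 x:[55/2,63/2] y:[15,28] z:[13,57/2] -> hit [55/2,28] leaf, test {P4@t=55/2, P15(miss), P19(miss)}
    N12 x:[33,75/2] y:[17,29] z:[12,21] -> miss, prune
  N3 x:[53/2,38] y:[38,54] z:[27/2,53/2] -> miss, prune
  N4 x:[37/2,57/2] y:[12,27] z:[33/2,27] -> hit [37/2,27], descend [5, 11]
    N5 x:[37/2,51/2] y:[16,27] z:[33/2,39/2] -> hit [37/2,39/2] leaf, test {P1(miss), P9(miss)}
    N11 x:[45/2,57/2] y:[12,18] z:[41/2,27] -> miss, prune
  N6 x:[20,27] y:[26,39] z:[41/2,32] -> hit [26,27], descend [9, 10]
    N9 x:[21,49/2] y:[26,39] z:[41/2,51/2] -> miss, prune
    N10 x:[20,27] y:[26,35] z:[59/2,32] -> miss, prune

11 AABB tests over nodes [0, 1, 8, 12, 3, 4, 5, 11, 6, 9, 10]; 2 leaves entered; closest P4.

== RESULT ==
11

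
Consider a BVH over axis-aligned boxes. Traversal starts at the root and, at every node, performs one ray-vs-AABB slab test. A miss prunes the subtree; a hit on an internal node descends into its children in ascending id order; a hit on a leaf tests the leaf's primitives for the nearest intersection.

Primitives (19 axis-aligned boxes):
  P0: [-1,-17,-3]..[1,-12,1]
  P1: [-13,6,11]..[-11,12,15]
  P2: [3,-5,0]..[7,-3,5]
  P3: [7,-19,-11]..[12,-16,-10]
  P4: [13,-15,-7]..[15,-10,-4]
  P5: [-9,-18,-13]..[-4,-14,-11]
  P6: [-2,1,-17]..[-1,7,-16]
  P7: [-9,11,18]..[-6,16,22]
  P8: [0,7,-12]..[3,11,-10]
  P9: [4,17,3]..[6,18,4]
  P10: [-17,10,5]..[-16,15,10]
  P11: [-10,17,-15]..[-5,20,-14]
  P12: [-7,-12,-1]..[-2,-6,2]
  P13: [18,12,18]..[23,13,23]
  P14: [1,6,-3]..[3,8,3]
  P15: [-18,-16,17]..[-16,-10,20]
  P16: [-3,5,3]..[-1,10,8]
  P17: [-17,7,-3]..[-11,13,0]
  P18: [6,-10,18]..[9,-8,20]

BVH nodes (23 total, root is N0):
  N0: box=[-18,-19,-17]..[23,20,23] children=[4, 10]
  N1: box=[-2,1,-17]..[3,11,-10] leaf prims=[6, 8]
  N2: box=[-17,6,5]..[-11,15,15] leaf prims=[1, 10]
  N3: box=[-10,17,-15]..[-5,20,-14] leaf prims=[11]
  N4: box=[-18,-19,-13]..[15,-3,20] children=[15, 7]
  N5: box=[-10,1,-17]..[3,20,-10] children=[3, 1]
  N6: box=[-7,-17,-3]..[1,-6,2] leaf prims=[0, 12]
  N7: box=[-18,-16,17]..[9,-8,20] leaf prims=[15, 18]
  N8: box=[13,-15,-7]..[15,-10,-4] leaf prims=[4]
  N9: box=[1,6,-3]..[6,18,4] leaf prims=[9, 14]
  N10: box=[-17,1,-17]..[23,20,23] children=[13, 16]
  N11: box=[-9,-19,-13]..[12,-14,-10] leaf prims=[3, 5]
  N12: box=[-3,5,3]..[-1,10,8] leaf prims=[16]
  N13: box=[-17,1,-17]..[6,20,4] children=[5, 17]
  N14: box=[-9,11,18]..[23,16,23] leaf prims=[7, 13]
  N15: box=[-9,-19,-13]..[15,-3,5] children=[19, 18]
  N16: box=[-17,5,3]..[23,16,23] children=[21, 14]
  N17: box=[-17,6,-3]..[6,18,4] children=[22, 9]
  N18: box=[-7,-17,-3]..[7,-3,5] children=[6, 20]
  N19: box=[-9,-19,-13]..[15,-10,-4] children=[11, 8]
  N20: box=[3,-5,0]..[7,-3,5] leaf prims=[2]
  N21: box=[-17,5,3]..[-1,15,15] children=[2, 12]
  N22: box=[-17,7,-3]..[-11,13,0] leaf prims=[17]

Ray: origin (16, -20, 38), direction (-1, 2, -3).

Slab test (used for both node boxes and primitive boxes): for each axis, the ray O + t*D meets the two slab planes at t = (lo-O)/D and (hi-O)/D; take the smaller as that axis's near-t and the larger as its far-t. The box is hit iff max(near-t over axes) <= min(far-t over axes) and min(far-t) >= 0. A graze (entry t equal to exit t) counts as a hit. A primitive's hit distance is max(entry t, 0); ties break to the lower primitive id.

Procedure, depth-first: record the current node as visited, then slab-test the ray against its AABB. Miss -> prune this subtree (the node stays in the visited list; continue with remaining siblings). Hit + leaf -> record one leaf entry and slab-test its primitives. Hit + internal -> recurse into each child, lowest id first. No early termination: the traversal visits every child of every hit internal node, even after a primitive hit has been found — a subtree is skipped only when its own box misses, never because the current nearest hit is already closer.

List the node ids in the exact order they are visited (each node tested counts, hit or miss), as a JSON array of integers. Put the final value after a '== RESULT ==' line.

Traverse from the root:
N0 x:[-7,34] y:[1/2,20] z:[5,55/3] -> hit [5,55/3], descend [4, 10]
  N4 x:[1,34] y:[1/2,17/2] z:[6,17] -> hit [6,17/2], descend [7, 15]
    N7 x:[7,34] y:[2,6] z:[6,7] -> miss, prune
    N15 x:[1,25] y:[1/2,17/2] z:[11,17] -> miss, prune
  N10 x:[-7,33] y:[21/2,20] z:[5,55/3] -> hit [21/2,55/3], descend [13, 16]
    N13 x:[10,33] y:[21/2,20] z:[34/3,55/3] -> hit [34/3,55/3], descend [5, 17]
      N5 x:[13,26] y:[21/2,20] z:[16,55/3] -> hit [16,55/3], descend [1, 3]
        N1 x:[13,18] y:[21/2,31/2] z:[16,55/3] -> miss, prune
        N3 x:[21,26] y:[37/2,20] z:[52/3,53/3] -> miss, prune
      N17 x:[10,33] y:[13,19] z:[34/3,41/3] -> hit [13,41/3], descend [9, 22]
        N9 x:[10,15] y:[13,19] z:[34/3,41/3] -> hit [13,41/3] leaf, test {P9(miss), P14@t=13}
        N22 x:[27,33] y:[27/2,33/2] z:[38/3,41/3] -> miss, prune
    N16 x:[-7,33] y:[25/2,18] z:[5,35/3] -> miss, prune

13 AABB tests over nodes [0, 4, 7, 15, 10, 13, 5, 1, 3, 17, 9, 22, 16]; 1 leaf entered; closest P14.

== RESULT ==
[0, 4, 7, 15, 10, 13, 5, 1, 3, 17, 9, 22, 16]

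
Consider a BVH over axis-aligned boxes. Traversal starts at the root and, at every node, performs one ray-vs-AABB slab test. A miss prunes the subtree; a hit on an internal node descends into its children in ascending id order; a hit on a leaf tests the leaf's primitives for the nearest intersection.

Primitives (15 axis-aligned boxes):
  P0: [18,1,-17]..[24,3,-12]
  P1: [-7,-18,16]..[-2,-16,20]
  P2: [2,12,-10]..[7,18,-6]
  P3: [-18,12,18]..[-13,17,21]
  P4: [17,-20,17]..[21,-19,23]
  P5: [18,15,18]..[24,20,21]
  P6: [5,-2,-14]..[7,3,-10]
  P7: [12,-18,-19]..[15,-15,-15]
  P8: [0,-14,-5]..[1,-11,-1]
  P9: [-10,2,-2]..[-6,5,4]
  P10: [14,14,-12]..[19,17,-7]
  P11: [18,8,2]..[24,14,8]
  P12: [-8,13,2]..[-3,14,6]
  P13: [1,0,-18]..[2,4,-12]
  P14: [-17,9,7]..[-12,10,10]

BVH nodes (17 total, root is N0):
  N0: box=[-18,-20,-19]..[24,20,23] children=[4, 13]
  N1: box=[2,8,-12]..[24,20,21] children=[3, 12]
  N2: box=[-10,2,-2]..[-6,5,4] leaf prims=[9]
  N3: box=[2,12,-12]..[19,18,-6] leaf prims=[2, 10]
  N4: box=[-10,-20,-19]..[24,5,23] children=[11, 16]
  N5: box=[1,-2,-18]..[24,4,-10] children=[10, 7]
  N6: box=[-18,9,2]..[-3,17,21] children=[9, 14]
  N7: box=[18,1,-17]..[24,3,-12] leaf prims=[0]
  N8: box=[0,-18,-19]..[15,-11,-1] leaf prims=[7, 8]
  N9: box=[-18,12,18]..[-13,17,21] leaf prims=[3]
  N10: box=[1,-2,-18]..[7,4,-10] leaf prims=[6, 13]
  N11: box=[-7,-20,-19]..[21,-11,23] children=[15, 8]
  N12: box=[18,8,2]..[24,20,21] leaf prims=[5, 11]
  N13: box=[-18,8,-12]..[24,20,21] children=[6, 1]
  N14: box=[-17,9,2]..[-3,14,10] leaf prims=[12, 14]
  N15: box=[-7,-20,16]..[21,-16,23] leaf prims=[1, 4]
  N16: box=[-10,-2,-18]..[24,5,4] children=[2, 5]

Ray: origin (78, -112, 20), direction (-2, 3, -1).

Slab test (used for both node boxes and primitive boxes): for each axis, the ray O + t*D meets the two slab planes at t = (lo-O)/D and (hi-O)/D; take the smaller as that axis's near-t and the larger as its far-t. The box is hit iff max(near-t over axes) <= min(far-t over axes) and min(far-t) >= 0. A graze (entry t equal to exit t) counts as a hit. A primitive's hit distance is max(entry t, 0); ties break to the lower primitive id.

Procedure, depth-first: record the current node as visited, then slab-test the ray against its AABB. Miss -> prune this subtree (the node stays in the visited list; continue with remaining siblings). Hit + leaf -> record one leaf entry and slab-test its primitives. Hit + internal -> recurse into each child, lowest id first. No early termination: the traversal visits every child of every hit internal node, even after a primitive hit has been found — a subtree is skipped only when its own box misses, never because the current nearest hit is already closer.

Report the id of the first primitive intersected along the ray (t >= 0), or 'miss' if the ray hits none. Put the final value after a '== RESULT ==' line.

Traverse from the root:
N0 x:[27,48] y:[92/3,44] z:[-3,39] -> hit [92/3,39], descend [4, 13]
  N4 x:[27,44] y:[92/3,39] z:[-3,39] -> hit [92/3,39], descend [11, 16]
    N11 x:[57/2,85/2] y:[92/3,101/3] z:[-3,39] -> hit [92/3,101/3], descend [8, 15]
      N8 x:[63/2,39] y:[94/3,101/3] z:[21,39] -> hit [63/2,101/3] leaf, test {P7(miss), P8(miss)}
      N15 x:[57/2,85/2] y:[92/3,32] z:[-3,4] -> miss, prune
    N16 x:[27,44] y:[110/3,39] z:[16,38] -> hit [110/3,38], descend [2, 5]
      N2 x:[42,44] y:[38,39] z:[16,22] -> miss, prune
      N5 x:[27,77/2] y:[110/3,116/3] z:[30,38] -> hit [110/3,38], descend [7, 10]
        N7 x:[27,30] y:[113/3,115/3] z:[32,37] -> miss, prune
        N10 x:[71/2,77/2] y:[110/3,116/3] z:[30,38] -> hit [110/3,38] leaf, test {P6(miss), P13@t=38}
  N13 x:[27,48] y:[40,44] z:[-1,32] -> miss, prune

Summary -> nodes [0, 4, 11, 8, 15, 16, 2, 5, 7, 10, 13]; box-tests=11; leaf-entries=2; first=P13

== RESULT ==
13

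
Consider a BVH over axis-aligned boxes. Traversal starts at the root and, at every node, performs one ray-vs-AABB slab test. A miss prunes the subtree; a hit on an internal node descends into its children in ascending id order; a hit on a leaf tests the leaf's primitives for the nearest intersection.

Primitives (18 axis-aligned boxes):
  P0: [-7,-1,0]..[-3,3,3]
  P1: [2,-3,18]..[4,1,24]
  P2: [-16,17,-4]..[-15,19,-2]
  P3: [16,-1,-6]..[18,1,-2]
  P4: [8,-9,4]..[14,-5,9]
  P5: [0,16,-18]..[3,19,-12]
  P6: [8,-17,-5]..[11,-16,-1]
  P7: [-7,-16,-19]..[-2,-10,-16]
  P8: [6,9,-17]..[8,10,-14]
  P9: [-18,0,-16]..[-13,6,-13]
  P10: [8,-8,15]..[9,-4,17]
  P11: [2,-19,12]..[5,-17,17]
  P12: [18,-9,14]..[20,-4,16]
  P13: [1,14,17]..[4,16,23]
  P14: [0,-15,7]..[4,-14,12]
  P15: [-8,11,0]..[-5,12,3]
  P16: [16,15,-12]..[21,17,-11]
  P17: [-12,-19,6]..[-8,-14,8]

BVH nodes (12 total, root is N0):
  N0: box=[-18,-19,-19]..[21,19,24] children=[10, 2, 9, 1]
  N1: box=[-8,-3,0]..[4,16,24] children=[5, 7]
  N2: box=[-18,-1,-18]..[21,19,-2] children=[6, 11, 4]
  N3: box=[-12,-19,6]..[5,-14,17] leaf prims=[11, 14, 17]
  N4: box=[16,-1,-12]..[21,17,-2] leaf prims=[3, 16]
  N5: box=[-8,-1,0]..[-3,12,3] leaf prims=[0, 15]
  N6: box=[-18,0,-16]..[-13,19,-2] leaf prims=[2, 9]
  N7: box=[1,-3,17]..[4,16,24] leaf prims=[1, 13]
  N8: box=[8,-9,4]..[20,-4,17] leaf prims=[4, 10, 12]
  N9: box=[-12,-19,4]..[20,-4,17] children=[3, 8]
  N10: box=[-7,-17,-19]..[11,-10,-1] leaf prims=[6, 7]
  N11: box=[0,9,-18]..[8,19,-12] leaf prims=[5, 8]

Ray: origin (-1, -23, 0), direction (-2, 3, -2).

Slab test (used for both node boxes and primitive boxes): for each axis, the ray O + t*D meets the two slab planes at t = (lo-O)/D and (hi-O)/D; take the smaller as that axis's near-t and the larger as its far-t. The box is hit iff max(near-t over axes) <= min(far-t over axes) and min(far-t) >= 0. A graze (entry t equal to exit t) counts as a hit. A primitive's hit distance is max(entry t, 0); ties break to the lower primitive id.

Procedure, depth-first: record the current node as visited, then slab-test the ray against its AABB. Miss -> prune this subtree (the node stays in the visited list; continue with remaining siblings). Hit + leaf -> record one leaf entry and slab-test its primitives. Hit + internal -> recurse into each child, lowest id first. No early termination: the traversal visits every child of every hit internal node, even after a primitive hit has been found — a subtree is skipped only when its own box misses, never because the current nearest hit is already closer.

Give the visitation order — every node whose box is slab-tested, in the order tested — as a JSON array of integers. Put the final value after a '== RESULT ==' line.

Walk:
N0 x:[-11,17/2] y:[4/3,14] z:[-12,19/2] -> hit [4/3,17/2], descend [1, 2, 9, 10]
  N1 x:[-5/2,7/2] y:[20/3,13] z:[-12,0] -> miss, prune
  N2 x:[-11,17/2] y:[22/3,14] z:[1,9] -> hit [22/3,17/2], descend [4, 6, 11]
    N4 x:[-11,-17/2] y:[22/3,40/3] z:[1,6] -> miss, prune
    N6 x:[6,17/2] y:[23/3,14] z:[1,8] -> hit [23/3,8] leaf, test {P2(miss), P9@t=23/3}
    N11 x:[-9/2,-1/2] y:[32/3,14] z:[6,9] -> miss, prune
  N9 x:[-21/2,11/2] y:[4/3,19/3] z:[-17/2,-2] -> miss, prune
  N10 x:[-6,3] y:[2,13/3] z:[1/2,19/2] -> hit [2,3] leaf, test {P6(miss), P7(miss)}

Summary -> nodes [0, 1, 2, 4, 6, 11, 9, 10]; box-tests=8; leaf-entries=2; first=P9

== RESULT ==
[0, 1, 2, 4, 6, 11, 9, 10]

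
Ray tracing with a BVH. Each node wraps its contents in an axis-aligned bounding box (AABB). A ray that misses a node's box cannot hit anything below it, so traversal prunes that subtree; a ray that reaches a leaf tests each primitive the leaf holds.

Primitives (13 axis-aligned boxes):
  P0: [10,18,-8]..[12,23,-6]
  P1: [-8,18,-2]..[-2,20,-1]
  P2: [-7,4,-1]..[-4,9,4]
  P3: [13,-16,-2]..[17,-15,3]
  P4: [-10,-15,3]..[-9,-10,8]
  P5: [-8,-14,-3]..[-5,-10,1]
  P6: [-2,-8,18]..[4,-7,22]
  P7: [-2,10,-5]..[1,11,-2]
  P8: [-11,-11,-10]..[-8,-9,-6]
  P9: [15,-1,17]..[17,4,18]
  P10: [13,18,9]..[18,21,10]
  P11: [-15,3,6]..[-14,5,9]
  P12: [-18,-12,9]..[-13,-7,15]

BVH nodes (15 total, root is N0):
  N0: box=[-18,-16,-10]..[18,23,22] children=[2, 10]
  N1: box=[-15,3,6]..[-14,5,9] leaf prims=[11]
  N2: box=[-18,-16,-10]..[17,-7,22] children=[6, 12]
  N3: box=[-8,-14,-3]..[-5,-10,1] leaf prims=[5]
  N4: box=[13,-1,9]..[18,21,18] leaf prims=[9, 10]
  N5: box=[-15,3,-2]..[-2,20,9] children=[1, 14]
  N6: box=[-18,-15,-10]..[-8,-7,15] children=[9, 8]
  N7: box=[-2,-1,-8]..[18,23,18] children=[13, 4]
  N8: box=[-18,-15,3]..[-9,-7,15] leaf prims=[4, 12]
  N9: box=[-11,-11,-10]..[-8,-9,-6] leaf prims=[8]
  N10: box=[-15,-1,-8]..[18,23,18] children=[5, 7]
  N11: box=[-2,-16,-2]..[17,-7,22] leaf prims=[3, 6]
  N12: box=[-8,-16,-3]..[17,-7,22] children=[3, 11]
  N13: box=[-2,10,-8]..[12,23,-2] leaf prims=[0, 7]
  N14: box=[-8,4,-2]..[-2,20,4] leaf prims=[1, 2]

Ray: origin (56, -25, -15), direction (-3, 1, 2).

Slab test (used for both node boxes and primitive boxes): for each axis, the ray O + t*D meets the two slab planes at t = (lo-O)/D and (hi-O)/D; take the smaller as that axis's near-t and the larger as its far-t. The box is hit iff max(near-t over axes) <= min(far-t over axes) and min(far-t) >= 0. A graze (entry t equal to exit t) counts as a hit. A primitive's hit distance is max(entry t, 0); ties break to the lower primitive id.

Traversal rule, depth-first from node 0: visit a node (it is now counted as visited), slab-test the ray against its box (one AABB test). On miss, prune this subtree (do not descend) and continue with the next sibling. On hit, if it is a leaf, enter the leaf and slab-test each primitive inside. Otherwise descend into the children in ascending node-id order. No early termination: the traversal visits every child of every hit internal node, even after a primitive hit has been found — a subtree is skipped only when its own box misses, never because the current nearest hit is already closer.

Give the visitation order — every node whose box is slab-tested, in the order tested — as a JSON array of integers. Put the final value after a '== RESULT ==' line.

Traverse from the root:
N0 x:[38/3,74/3] y:[9,48] z:[5/2,37/2] -> hit [38/3,37/2], descend [2, 10]
  N2 x:[13,74/3] y:[9,18] z:[5/2,37/2] -> hit [13,18], descend [6, 12]
    N6 x:[64/3,74/3] y:[10,18] z:[5/2,15] -> miss, prune
    N12 x:[13,64/3] y:[9,18] z:[6,37/2] -> hit [13,18], descend [3, 11]
      N3 x:[61/3,64/3] y:[11,15] z:[6,8] -> miss, prune
      N11 x:[13,58/3] y:[9,18] z:[13/2,37/2] -> hit [13,18] leaf, test {P3(miss), P6@t=52/3}
  N10 x:[38/3,71/3] y:[24,48] z:[7/2,33/2] -> miss, prune

Summary -> nodes [0, 2, 6, 12, 3, 11, 10]; box-tests=7; leaf-entries=1; first=P6

== RESULT ==
[0, 2, 6, 12, 3, 11, 10]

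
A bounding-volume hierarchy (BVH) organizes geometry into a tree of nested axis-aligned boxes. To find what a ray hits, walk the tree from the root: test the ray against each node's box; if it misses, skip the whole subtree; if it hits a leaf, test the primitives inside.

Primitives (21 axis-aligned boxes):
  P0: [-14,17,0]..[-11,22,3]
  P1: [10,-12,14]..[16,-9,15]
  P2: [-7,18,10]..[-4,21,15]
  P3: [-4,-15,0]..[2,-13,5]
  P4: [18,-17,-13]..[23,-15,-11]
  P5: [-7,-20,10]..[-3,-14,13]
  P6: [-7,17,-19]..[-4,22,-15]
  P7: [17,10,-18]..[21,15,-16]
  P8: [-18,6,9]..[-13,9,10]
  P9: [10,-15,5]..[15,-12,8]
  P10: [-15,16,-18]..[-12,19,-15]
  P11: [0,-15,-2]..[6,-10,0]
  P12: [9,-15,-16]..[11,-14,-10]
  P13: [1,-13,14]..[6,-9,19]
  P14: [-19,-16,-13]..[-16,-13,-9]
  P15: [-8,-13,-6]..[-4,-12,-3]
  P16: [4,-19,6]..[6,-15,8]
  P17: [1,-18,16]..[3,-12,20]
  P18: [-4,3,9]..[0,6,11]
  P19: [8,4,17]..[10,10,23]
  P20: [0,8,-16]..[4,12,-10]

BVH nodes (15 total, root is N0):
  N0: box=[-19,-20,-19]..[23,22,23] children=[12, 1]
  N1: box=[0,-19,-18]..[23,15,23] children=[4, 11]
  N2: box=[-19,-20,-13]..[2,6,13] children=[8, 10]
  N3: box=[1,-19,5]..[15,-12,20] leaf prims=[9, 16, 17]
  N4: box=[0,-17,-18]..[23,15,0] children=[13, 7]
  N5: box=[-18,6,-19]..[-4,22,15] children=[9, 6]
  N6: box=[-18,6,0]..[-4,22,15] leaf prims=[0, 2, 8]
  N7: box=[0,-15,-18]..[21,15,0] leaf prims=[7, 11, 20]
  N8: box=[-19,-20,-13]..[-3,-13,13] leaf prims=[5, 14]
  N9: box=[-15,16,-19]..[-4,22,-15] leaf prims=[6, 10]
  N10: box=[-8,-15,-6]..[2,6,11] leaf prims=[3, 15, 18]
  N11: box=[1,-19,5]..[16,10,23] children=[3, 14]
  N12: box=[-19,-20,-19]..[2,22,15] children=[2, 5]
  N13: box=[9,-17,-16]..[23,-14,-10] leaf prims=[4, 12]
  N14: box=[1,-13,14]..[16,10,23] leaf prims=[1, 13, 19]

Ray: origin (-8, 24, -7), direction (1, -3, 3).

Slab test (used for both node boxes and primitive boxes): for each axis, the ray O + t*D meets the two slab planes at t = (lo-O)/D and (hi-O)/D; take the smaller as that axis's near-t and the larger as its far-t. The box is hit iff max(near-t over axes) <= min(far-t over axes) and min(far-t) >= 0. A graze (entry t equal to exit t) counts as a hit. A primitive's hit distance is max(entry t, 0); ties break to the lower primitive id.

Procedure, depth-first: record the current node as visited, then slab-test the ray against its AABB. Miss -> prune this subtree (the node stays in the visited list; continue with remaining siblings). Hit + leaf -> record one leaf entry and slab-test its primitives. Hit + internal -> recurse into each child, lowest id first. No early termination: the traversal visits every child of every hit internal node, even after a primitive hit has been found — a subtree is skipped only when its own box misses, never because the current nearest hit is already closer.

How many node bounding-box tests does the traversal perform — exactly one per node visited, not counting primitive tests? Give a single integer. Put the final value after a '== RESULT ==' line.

Walk:
N0 x:[-11,31] y:[2/3,44/3] z:[-4,10] -> hit [2/3,10], descend [1, 12]
  N1 x:[8,31] y:[3,43/3] z:[-11/3,10] -> hit [8,10], descend [4, 11]
    N4 x:[8,31] y:[3,41/3] z:[-11/3,7/3] -> miss, prune
    N11 x:[9,24] y:[14/3,43/3] z:[4,10] -> hit [9,10], descend [3, 14]
      N3 x:[9,23] y:[12,43/3] z:[4,9] -> miss, prune
      N14 x:[9,24] y:[14/3,37/3] z:[7,10] -> hit [9,10] leaf, test {P1(miss), P13(miss), P19(miss)}
  N12 x:[-11,10] y:[2/3,44/3] z:[-4,22/3] -> hit [2/3,22/3], descend [2, 5]
    N2 x:[-11,10] y:[6,44/3] z:[-2,20/3] -> hit [6,20/3], descend [8, 10]
      N8 x:[-11,5] y:[37/3,44/3] z:[-2,20/3] -> miss, prune
      N10 x:[0,10] y:[6,13] z:[1/3,6] -> hit [6,6] leaf, test {P3(miss), P15(miss), P18@t=6}
    N5 x:[-10,4] y:[2/3,6] z:[-4,22/3] -> hit [2/3,4], descend [6, 9]
      N6 x:[-10,4] y:[2/3,6] z:[7/3,22/3] -> hit [7/3,4] leaf, test {P0(miss), P2(miss), P8(miss)}
      N9 x:[-7,4] y:[2/3,8/3] z:[-4,-8/3] -> miss, prune

Summary -> nodes [0, 1, 4, 11, 3, 14, 12, 2, 8, 10, 5, 6, 9]; box-tests=13; leaf-entries=3; first=P18

== RESULT ==
13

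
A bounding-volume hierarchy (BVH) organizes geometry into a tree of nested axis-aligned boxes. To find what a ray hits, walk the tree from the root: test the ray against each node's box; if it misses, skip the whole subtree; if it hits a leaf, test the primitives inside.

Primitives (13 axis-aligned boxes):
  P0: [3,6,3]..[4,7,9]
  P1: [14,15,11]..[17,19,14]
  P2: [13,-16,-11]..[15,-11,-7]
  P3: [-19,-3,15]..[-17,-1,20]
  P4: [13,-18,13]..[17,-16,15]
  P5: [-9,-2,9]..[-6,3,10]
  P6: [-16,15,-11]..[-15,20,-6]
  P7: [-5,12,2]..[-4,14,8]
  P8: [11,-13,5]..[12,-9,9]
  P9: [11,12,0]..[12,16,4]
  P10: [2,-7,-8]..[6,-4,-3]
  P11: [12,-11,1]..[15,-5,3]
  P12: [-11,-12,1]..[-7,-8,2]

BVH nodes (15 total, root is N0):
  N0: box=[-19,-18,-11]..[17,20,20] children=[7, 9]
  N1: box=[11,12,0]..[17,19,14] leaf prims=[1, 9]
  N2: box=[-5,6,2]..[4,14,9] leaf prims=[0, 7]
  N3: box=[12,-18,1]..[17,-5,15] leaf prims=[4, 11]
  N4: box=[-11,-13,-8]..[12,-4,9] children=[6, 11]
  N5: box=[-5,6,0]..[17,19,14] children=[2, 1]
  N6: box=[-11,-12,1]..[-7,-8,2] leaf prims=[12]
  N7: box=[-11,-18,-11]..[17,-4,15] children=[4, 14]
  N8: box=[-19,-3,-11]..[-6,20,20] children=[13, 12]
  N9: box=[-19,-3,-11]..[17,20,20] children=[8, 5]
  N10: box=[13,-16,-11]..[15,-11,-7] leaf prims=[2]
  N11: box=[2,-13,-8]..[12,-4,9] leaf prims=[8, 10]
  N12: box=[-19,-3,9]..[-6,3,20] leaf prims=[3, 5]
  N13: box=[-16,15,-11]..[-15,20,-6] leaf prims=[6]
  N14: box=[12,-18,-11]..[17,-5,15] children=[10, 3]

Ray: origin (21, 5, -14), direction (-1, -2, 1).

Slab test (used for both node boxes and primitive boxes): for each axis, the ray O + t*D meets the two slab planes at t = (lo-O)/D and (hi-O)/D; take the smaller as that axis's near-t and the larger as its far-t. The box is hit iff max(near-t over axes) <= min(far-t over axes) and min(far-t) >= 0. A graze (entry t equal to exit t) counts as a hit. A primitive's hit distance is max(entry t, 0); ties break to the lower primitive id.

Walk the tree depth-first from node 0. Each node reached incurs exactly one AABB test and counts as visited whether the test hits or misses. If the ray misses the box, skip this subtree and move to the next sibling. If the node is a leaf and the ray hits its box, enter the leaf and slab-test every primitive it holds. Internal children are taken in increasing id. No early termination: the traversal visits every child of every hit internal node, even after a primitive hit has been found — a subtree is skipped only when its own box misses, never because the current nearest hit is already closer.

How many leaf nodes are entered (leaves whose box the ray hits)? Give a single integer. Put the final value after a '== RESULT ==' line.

Walk:
N0 x:[4,40] y:[-15/2,23/2] z:[3,34] -> hit [4,23/2], descend [7, 9]
  N7 x:[4,32] y:[9/2,23/2] z:[3,29] -> hit [9/2,23/2], descend [4, 14]
    N4 x:[9,32] y:[9/2,9] z:[6,23] -> hit [9,9], descend [6, 11]
      N6 x:[28,32] y:[13/2,17/2] z:[15,16] -> miss, prune
      N11 x:[9,19] y:[9/2,9] z:[6,23] -> hit [9,9] leaf, test {P8(miss), P10(miss)}
    N14 x:[4,9] y:[5,23/2] z:[3,29] -> hit [5,9], descend [3, 10]
      N3 x:[4,9] y:[5,23/2] z:[15,29] -> miss, prune
      N10 x:[6,8] y:[8,21/2] z:[3,7] -> miss, prune
  N9 x:[4,40] y:[-15/2,4] z:[3,34] -> hit [4,4], descend [5, 8]
    N5 x:[4,26] y:[-7,-1/2] z:[14,28] -> miss, prune
    N8 x:[27,40] y:[-15/2,4] z:[3,34] -> miss, prune

Visited [0, 7, 4, 6, 11, 14, 3, 10, 9, 5, 8]. Tests: 11 box, 1 leaf. Nearest: miss.

== RESULT ==
1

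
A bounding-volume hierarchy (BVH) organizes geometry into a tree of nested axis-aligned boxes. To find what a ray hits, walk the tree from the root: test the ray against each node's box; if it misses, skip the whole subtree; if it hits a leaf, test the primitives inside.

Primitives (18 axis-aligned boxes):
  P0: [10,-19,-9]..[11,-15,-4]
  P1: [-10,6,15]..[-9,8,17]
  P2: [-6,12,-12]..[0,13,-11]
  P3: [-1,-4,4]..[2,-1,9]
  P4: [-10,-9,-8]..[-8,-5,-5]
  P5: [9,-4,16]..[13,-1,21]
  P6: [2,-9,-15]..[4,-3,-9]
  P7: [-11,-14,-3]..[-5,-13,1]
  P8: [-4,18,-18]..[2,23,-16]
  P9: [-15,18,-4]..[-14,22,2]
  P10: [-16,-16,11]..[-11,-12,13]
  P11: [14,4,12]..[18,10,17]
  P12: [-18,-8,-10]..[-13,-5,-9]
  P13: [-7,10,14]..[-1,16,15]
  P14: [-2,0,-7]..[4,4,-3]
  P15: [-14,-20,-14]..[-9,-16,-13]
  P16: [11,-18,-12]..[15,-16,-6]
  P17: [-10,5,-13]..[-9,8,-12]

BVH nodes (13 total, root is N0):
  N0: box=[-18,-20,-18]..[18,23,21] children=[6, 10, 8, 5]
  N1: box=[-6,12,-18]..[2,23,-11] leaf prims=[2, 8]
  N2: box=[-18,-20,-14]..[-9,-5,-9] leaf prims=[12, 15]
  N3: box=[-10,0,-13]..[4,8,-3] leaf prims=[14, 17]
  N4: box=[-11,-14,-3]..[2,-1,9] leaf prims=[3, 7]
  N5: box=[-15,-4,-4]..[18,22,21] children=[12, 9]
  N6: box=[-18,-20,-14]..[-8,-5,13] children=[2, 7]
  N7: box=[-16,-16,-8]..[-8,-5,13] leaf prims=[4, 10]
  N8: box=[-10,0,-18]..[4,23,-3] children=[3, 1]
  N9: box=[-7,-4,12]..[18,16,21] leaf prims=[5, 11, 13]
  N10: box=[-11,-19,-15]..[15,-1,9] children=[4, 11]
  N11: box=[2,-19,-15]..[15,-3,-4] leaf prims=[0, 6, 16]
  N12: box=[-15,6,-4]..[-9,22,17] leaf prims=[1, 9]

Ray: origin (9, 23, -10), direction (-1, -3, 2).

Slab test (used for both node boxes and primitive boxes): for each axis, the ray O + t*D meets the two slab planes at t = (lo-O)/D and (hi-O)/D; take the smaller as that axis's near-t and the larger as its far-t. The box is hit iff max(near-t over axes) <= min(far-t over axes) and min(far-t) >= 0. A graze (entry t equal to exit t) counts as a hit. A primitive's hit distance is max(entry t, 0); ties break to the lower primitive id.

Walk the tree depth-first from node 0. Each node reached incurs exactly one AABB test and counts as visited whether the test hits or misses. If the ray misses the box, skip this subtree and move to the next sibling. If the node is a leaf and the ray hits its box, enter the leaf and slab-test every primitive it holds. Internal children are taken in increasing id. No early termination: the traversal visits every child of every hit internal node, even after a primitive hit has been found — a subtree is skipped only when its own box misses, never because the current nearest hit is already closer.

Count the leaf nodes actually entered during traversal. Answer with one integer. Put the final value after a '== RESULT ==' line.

Traverse from the root:
N0 x:[-9,27] y:[0,43/3] z:[-4,31/2] -> hit [0,43/3], descend [5, 6, 8, 10]
  N5 x:[-9,24] y:[1/3,9] z:[3,31/2] -> hit [3,9], descend [9, 12]
    N9 x:[-9,16] y:[7/3,9] z:[11,31/2] -> miss, prune
    N12 x:[18,24] y:[1/3,17/3] z:[3,27/2] -> miss, prune
  N6 x:[17,27] y:[28/3,43/3] z:[-2,23/2] -> miss, prune
  N8 x:[5,19] y:[0,23/3] z:[-4,7/2] -> miss, prune
  N10 x:[-6,20] y:[8,14] z:[-5/2,19/2] -> hit [8,19/2], descend [4, 11]
    N4 x:[7,20] y:[8,37/3] z:[7/2,19/2] -> hit [8,19/2] leaf, test {P3@t=8, P7(miss)}
    N11 x:[-6,7] y:[26/3,14] z:[-5/2,3] -> miss, prune

Visited [0, 5, 9, 12, 6, 8, 10, 4, 11]. Tests: 9 box, 1 leaf. Nearest: P3.

== RESULT ==
1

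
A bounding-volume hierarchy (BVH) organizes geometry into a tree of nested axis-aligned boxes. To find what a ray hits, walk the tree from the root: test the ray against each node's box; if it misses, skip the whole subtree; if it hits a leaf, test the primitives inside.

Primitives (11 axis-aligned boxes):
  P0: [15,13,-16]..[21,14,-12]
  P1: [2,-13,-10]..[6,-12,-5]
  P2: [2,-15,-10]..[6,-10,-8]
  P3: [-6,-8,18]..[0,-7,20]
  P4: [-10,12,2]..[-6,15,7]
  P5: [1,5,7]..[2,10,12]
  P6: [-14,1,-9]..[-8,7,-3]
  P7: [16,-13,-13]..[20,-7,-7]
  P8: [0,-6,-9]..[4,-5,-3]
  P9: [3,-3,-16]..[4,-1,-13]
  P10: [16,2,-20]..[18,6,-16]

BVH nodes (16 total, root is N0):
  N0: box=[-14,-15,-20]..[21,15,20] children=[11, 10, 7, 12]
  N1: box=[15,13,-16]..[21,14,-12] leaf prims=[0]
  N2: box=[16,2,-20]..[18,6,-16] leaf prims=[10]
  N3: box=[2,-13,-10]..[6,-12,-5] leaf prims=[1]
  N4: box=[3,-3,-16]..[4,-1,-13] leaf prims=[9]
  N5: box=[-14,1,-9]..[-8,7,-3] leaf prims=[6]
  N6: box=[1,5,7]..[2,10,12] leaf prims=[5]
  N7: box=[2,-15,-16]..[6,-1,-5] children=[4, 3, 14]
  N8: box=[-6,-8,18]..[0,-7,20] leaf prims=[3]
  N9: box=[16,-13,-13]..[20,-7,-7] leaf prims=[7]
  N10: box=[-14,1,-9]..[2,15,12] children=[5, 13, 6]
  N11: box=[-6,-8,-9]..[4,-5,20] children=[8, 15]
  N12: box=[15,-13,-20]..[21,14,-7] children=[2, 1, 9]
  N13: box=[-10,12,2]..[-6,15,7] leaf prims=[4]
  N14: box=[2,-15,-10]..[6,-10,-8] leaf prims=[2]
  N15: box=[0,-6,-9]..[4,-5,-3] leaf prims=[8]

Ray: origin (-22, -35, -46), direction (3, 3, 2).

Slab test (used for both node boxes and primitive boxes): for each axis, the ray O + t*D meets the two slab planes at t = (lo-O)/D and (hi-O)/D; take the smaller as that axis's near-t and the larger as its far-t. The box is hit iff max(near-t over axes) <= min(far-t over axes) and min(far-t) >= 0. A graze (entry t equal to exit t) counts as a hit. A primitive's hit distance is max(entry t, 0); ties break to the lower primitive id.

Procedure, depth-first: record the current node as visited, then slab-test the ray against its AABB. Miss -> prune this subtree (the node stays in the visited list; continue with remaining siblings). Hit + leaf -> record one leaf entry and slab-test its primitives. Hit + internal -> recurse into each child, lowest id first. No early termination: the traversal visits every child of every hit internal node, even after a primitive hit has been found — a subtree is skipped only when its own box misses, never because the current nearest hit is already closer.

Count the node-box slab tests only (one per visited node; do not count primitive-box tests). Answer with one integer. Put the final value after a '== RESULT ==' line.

Trace the traversal:
N0 x:[8/3,43/3] y:[20/3,50/3] z:[13,33] -> hit [13,43/3], descend [7, 10, 11, 12]
  N7 x:[8,28/3] y:[20/3,34/3] z:[15,41/2] -> miss, prune
  N10 x:[8/3,8] y:[12,50/3] z:[37/2,29] -> miss, prune
  N11 x:[16/3,26/3] y:[9,10] z:[37/2,33] -> miss, prune
  N12 x:[37/3,43/3] y:[22/3,49/3] z:[13,39/2] -> hit [13,43/3], descend [1, 2, 9]
    N1 x:[37/3,43/3] y:[16,49/3] z:[15,17] -> miss, prune
    N2 x:[38/3,40/3] y:[37/3,41/3] z:[13,15] -> hit [13,40/3] leaf, test {P10@t=13}
    N9 x:[38/3,14] y:[22/3,28/3] z:[33/2,39/2] -> miss, prune

8 AABB tests over nodes [0, 7, 10, 11, 12, 1, 2, 9]; 1 leaf entered; closest P10.

== RESULT ==
8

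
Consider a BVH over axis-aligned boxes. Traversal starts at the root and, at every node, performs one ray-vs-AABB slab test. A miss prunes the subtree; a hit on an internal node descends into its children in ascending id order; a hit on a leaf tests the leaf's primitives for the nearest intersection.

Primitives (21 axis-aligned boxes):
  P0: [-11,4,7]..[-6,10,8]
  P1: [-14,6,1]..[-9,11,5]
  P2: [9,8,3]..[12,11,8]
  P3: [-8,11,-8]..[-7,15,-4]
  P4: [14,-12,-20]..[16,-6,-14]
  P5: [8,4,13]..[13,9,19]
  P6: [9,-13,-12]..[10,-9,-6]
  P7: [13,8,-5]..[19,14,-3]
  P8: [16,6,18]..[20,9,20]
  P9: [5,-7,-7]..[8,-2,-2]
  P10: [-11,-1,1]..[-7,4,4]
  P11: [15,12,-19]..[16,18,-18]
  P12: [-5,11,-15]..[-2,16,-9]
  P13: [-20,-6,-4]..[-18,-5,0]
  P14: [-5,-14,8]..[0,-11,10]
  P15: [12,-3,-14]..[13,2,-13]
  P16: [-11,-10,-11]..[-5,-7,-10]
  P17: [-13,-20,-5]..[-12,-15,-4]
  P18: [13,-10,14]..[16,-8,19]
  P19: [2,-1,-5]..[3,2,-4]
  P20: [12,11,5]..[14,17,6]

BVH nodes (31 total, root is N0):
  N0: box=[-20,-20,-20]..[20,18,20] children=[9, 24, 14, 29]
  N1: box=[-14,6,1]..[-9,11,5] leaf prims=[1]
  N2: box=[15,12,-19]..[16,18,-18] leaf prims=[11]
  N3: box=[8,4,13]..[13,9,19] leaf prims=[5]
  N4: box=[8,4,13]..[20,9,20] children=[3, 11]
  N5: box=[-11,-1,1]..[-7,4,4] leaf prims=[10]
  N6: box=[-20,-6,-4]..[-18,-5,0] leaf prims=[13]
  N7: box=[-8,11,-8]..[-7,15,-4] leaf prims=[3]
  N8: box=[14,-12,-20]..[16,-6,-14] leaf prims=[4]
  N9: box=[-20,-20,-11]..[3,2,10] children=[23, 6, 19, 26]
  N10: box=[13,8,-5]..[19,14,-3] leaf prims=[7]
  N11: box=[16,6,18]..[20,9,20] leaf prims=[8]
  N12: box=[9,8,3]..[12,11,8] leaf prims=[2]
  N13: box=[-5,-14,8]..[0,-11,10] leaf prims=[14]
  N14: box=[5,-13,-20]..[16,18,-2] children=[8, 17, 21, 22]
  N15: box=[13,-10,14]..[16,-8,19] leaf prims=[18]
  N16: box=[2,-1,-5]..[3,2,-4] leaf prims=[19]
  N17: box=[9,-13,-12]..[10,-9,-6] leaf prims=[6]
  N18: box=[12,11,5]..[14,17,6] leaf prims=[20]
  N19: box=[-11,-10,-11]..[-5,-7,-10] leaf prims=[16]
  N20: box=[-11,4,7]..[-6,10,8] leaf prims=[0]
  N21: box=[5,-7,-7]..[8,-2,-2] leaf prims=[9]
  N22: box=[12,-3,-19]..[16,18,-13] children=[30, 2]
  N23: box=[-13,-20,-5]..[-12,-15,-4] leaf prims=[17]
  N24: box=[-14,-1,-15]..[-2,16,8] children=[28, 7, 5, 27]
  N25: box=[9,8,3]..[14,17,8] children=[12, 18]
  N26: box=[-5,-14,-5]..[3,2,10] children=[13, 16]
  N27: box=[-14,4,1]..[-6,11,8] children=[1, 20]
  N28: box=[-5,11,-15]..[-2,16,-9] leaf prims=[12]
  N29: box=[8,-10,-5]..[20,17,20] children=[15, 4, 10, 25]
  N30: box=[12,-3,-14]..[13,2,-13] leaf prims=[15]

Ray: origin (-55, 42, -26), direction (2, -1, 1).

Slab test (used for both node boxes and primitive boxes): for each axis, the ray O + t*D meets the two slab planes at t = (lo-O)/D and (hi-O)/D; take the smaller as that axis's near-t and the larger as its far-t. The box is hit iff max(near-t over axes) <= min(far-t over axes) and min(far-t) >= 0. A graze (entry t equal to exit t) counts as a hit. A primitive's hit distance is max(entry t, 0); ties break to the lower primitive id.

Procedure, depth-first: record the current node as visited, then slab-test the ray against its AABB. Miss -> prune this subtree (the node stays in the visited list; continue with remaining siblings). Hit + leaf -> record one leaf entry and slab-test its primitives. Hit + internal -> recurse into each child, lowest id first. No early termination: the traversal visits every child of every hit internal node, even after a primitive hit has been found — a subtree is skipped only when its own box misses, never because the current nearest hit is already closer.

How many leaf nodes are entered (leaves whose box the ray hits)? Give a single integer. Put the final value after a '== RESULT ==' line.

Trace the traversal:
N0 x:[35/2,75/2] y:[24,62] z:[6,46] -> hit [24,75/2], descend [9, 14, 24, 29]
  N9 x:[35/2,29] y:[40,62] z:[15,36] -> miss, prune
  N14 x:[30,71/2] y:[24,55] z:[6,24] -> miss, prune
  N24 x:[41/2,53/2] y:[26,43] z:[11,34] -> hit [26,53/2], descend [5, 7, 27, 28]
    N5 x:[22,24] y:[38,43] z:[27,30] -> miss, prune
    N7 x:[47/2,24] y:[27,31] z:[18,22] -> miss, prune
    N27 x:[41/2,49/2] y:[31,38] z:[27,34] -> miss, prune
    N28 x:[25,53/2] y:[26,31] z:[11,17] -> miss, prune
  N29 x:[63/2,75/2] y:[25,52] z:[21,46] -> hit [63/2,75/2], descend [4, 10, 15, 25]
    N4 x:[63/2,75/2] y:[33,38] z:[39,46] -> miss, prune
    N10 x:[34,37] y:[28,34] z:[21,23] -> miss, prune
    N15 x:[34,71/2] y:[50,52] z:[40,45] -> miss, prune
    N25 x:[32,69/2] y:[25,34] z:[29,34] -> hit [32,34], descend [12, 18]
      N12 x:[32,67/2] y:[31,34] z:[29,34] -> hit [32,67/2] leaf, test {P2@t=32}
      N18 x:[67/2,69/2] y:[25,31] z:[31,32] -> miss, prune

order=[0, 9, 14, 24, 5, 7, 27, 28, 29, 4, 10, 15, 25, 12, 18]  |boxes|=15  |leaves|=1  hit=P2

== RESULT ==
1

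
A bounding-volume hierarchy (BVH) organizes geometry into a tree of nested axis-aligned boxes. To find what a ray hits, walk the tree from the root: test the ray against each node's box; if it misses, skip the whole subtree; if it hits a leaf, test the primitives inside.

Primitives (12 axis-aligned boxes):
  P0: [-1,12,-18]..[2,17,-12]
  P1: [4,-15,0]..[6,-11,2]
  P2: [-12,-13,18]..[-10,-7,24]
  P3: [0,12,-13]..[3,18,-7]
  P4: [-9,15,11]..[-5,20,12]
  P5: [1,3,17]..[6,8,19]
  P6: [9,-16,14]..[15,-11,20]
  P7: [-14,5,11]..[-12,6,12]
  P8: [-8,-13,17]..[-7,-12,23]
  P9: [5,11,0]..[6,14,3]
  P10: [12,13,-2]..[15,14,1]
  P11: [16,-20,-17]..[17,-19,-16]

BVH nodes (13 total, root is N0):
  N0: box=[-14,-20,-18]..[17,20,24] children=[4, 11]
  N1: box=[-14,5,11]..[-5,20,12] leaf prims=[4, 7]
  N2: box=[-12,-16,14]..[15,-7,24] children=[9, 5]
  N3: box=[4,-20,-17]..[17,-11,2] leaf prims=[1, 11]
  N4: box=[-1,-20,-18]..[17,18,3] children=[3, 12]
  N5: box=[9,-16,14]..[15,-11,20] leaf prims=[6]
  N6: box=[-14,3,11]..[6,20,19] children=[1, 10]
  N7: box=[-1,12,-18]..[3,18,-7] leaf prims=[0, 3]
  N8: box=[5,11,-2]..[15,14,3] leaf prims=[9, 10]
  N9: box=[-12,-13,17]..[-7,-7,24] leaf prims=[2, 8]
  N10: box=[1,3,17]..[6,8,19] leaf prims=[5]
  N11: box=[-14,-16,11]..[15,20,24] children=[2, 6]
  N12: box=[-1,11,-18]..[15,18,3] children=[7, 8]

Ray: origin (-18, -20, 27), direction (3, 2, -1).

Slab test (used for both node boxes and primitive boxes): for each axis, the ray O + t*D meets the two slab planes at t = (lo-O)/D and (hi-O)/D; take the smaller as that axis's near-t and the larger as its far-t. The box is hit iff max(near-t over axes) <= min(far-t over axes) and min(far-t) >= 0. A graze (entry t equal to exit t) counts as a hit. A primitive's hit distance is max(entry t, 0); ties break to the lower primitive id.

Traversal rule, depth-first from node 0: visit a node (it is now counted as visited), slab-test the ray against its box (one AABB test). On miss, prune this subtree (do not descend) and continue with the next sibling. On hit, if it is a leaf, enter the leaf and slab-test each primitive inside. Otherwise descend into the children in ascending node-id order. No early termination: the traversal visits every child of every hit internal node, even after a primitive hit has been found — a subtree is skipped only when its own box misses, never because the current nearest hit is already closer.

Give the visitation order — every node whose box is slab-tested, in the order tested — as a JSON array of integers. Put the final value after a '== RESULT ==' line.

Traverse from the root:
N0 x:[4/3,35/3] y:[0,20] z:[3,45] -> hit [3,35/3], descend [4, 11]
  N4 x:[17/3,35/3] y:[0,19] z:[24,45] -> miss, prune
  N11 x:[4/3,11] y:[2,20] z:[3,16] -> hit [3,11], descend [2, 6]
    N2 x:[2,11] y:[2,13/2] z:[3,13] -> hit [3,13/2], descend [5, 9]
      N5 x:[9,11] y:[2,9/2] z:[7,13] -> miss, prune
      N9 x:[2,11/3] y:[7/2,13/2] z:[3,10] -> hit [7/2,11/3] leaf, test {P2(miss), P8(miss)}
    N6 x:[4/3,8] y:[23/2,20] z:[8,16] -> miss, prune

7 AABB tests over nodes [0, 4, 11, 2, 5, 9, 6]; 1 leaf entered; closest miss.

== RESULT ==
[0, 4, 11, 2, 5, 9, 6]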